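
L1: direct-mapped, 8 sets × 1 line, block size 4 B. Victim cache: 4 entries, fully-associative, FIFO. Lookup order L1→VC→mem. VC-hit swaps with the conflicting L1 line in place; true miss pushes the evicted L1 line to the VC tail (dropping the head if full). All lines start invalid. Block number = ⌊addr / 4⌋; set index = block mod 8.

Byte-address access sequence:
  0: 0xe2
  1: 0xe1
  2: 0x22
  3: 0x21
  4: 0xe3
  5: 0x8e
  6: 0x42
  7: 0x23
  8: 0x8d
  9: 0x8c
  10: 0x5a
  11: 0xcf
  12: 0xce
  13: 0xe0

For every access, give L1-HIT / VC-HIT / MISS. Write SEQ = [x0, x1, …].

SEQ = [MISS, L1-HIT, MISS, L1-HIT, VC-HIT, MISS, MISS, VC-HIT, L1-HIT, L1-HIT, MISS, MISS, L1-HIT, VC-HIT]

  [0] addr=0xe2 blk=56 s=0: MISS | VC []
  [1] addr=0xe1 blk=56 s=0: L1-HIT | VC []
  [2] addr=0x22 blk=8 s=0: MISS | VC [56]
  [3] addr=0x21 blk=8 s=0: L1-HIT | VC [56]
  [4] addr=0xe3 blk=56 s=0: VC-HIT | VC [8]
  [5] addr=0x8e blk=35 s=3: MISS | VC [8]
  [6] addr=0x42 blk=16 s=0: MISS | VC [8, 56]
  [7] addr=0x23 blk=8 s=0: VC-HIT | VC [16, 56]
  [8] addr=0x8d blk=35 s=3: L1-HIT | VC [16, 56]
  [9] addr=0x8c blk=35 s=3: L1-HIT | VC [16, 56]
  [10] addr=0x5a blk=22 s=6: MISS | VC [16, 56]
  [11] addr=0xcf blk=51 s=3: MISS | VC [16, 56, 35]
  [12] addr=0xce blk=51 s=3: L1-HIT | VC [16, 56, 35]
  [13] addr=0xe0 blk=56 s=0: VC-HIT | VC [16, 8, 35]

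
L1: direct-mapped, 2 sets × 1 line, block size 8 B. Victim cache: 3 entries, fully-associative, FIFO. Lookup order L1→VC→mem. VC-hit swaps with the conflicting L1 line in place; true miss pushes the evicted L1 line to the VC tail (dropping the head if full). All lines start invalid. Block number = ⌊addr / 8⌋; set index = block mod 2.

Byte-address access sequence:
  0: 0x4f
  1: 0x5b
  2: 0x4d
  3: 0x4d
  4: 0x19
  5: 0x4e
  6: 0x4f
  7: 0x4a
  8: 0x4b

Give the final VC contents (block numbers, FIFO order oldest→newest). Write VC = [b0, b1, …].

VC = [11, 3]

0: 0x4f (blk 9, set 1) → MISS  vc=[]
1: 0x5b (blk 11, set 1) → MISS  vc=[9]
2: 0x4d (blk 9, set 1) → VC-HIT  vc=[11]
3: 0x4d (blk 9, set 1) → L1-HIT  vc=[11]
4: 0x19 (blk 3, set 1) → MISS  vc=[11, 9]
5: 0x4e (blk 9, set 1) → VC-HIT  vc=[11, 3]
6: 0x4f (blk 9, set 1) → L1-HIT  vc=[11, 3]
7: 0x4a (blk 9, set 1) → L1-HIT  vc=[11, 3]
8: 0x4b (blk 9, set 1) → L1-HIT  vc=[11, 3]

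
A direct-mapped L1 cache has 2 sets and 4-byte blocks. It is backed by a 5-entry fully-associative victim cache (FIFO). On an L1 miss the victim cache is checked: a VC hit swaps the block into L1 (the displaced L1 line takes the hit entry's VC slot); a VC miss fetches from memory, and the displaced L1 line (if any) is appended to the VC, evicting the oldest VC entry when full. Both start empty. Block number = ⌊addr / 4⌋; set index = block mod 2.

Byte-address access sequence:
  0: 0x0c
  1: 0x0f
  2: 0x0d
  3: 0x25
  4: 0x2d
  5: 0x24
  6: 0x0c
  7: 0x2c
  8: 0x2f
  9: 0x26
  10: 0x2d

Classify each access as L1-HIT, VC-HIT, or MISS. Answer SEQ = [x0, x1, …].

SEQ = [MISS, L1-HIT, L1-HIT, MISS, MISS, VC-HIT, VC-HIT, VC-HIT, L1-HIT, VC-HIT, VC-HIT]

0: 0xc (blk 3, set 1) → MISS  vc=[]
1: 0xf (blk 3, set 1) → L1-HIT  vc=[]
2: 0xd (blk 3, set 1) → L1-HIT  vc=[]
3: 0x25 (blk 9, set 1) → MISS  vc=[3]
4: 0x2d (blk 11, set 1) → MISS  vc=[3, 9]
5: 0x24 (blk 9, set 1) → VC-HIT  vc=[3, 11]
6: 0xc (blk 3, set 1) → VC-HIT  vc=[9, 11]
7: 0x2c (blk 11, set 1) → VC-HIT  vc=[9, 3]
8: 0x2f (blk 11, set 1) → L1-HIT  vc=[9, 3]
9: 0x26 (blk 9, set 1) → VC-HIT  vc=[11, 3]
10: 0x2d (blk 11, set 1) → VC-HIT  vc=[9, 3]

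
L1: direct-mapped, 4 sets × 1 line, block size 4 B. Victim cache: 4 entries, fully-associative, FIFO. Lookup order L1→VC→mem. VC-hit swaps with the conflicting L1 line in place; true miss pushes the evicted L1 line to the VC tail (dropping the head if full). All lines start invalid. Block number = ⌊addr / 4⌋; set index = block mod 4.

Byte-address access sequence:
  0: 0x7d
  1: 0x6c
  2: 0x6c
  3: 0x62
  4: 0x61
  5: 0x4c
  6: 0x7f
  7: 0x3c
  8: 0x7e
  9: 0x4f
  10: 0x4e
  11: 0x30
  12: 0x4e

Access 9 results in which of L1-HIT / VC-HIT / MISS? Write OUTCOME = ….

#0 0x7d→b31/s3 MISS; vc=[]
#1 0x6c→b27/s3 MISS; vc=[31]
#2 0x6c→b27/s3 L1-HIT; vc=[31]
#3 0x62→b24/s0 MISS; vc=[31]
#4 0x61→b24/s0 L1-HIT; vc=[31]
#5 0x4c→b19/s3 MISS; vc=[31,27]
#6 0x7f→b31/s3 VC-HIT; vc=[19,27]
#7 0x3c→b15/s3 MISS; vc=[19,27,31]
#8 0x7e→b31/s3 VC-HIT; vc=[19,27,15]
#9 0x4f→b19/s3 VC-HIT; vc=[31,27,15]
#10 0x4e→b19/s3 L1-HIT; vc=[31,27,15]
#11 0x30→b12/s0 MISS; vc=[31,27,15,24]
#12 0x4e→b19/s3 L1-HIT; vc=[31,27,15,24]

OUTCOME = VC-HIT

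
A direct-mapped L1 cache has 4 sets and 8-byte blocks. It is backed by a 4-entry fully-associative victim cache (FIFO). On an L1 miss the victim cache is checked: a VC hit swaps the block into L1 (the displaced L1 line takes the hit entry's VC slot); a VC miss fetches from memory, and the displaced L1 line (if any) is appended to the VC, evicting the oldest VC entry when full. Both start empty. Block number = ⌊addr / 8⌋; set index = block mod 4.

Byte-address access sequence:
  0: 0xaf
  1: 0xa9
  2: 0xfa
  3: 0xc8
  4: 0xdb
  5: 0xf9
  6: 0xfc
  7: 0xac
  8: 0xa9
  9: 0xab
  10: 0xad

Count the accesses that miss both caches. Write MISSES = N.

MISSES = 4

#0 0xaf→b21/s1 MISS; vc=[]
#1 0xa9→b21/s1 L1-HIT; vc=[]
#2 0xfa→b31/s3 MISS; vc=[]
#3 0xc8→b25/s1 MISS; vc=[21]
#4 0xdb→b27/s3 MISS; vc=[21,31]
#5 0xf9→b31/s3 VC-HIT; vc=[21,27]
#6 0xfc→b31/s3 L1-HIT; vc=[21,27]
#7 0xac→b21/s1 VC-HIT; vc=[25,27]
#8 0xa9→b21/s1 L1-HIT; vc=[25,27]
#9 0xab→b21/s1 L1-HIT; vc=[25,27]
#10 0xad→b21/s1 L1-HIT; vc=[25,27]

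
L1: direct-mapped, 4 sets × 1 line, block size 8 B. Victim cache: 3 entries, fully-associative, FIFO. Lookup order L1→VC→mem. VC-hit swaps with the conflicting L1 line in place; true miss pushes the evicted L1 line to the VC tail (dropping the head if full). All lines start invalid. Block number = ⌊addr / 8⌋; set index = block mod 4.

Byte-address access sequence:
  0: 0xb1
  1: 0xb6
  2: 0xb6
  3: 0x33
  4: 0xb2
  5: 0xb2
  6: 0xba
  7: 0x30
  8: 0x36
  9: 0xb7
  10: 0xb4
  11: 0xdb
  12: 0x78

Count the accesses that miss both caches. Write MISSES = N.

0: 0xb1 (blk 22, set 2) → MISS  vc=[]
1: 0xb6 (blk 22, set 2) → L1-HIT  vc=[]
2: 0xb6 (blk 22, set 2) → L1-HIT  vc=[]
3: 0x33 (blk 6, set 2) → MISS  vc=[22]
4: 0xb2 (blk 22, set 2) → VC-HIT  vc=[6]
5: 0xb2 (blk 22, set 2) → L1-HIT  vc=[6]
6: 0xba (blk 23, set 3) → MISS  vc=[6]
7: 0x30 (blk 6, set 2) → VC-HIT  vc=[22]
8: 0x36 (blk 6, set 2) → L1-HIT  vc=[22]
9: 0xb7 (blk 22, set 2) → VC-HIT  vc=[6]
10: 0xb4 (blk 22, set 2) → L1-HIT  vc=[6]
11: 0xdb (blk 27, set 3) → MISS  vc=[6, 23]
12: 0x78 (blk 15, set 3) → MISS  vc=[6, 23, 27]

MISSES = 5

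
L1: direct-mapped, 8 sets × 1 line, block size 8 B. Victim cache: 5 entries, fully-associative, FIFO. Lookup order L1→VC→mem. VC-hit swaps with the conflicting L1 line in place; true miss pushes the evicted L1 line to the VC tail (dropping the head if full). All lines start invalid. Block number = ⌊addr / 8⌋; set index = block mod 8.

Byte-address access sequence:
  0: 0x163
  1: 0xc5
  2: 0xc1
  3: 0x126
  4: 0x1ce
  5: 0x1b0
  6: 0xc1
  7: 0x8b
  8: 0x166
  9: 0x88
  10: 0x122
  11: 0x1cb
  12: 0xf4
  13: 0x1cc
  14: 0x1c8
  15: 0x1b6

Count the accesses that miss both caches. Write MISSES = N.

MISSES = 7

0: 0x163 (blk 44, set 4) → MISS  vc=[]
1: 0xc5 (blk 24, set 0) → MISS  vc=[]
2: 0xc1 (blk 24, set 0) → L1-HIT  vc=[]
3: 0x126 (blk 36, set 4) → MISS  vc=[44]
4: 0x1ce (blk 57, set 1) → MISS  vc=[44]
5: 0x1b0 (blk 54, set 6) → MISS  vc=[44]
6: 0xc1 (blk 24, set 0) → L1-HIT  vc=[44]
7: 0x8b (blk 17, set 1) → MISS  vc=[44, 57]
8: 0x166 (blk 44, set 4) → VC-HIT  vc=[36, 57]
9: 0x88 (blk 17, set 1) → L1-HIT  vc=[36, 57]
10: 0x122 (blk 36, set 4) → VC-HIT  vc=[44, 57]
11: 0x1cb (blk 57, set 1) → VC-HIT  vc=[44, 17]
12: 0xf4 (blk 30, set 6) → MISS  vc=[44, 17, 54]
13: 0x1cc (blk 57, set 1) → L1-HIT  vc=[44, 17, 54]
14: 0x1c8 (blk 57, set 1) → L1-HIT  vc=[44, 17, 54]
15: 0x1b6 (blk 54, set 6) → VC-HIT  vc=[44, 17, 30]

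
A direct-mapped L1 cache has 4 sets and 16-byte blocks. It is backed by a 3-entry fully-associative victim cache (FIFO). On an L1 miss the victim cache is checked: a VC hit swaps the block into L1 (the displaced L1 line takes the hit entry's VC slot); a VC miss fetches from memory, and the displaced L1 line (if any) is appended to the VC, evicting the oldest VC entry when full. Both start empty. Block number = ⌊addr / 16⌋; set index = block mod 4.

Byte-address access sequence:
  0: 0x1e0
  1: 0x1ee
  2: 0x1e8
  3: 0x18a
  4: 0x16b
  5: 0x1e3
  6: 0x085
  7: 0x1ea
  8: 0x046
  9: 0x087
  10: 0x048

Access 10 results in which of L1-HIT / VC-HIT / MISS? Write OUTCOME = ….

  [0] addr=0x1e0 blk=30 s=2: MISS | VC []
  [1] addr=0x1ee blk=30 s=2: L1-HIT | VC []
  [2] addr=0x1e8 blk=30 s=2: L1-HIT | VC []
  [3] addr=0x18a blk=24 s=0: MISS | VC []
  [4] addr=0x16b blk=22 s=2: MISS | VC [30]
  [5] addr=0x1e3 blk=30 s=2: VC-HIT | VC [22]
  [6] addr=0x85 blk=8 s=0: MISS | VC [22, 24]
  [7] addr=0x1ea blk=30 s=2: L1-HIT | VC [22, 24]
  [8] addr=0x46 blk=4 s=0: MISS | VC [22, 24, 8]
  [9] addr=0x87 blk=8 s=0: VC-HIT | VC [22, 24, 4]
  [10] addr=0x48 blk=4 s=0: VC-HIT | VC [22, 24, 8]

OUTCOME = VC-HIT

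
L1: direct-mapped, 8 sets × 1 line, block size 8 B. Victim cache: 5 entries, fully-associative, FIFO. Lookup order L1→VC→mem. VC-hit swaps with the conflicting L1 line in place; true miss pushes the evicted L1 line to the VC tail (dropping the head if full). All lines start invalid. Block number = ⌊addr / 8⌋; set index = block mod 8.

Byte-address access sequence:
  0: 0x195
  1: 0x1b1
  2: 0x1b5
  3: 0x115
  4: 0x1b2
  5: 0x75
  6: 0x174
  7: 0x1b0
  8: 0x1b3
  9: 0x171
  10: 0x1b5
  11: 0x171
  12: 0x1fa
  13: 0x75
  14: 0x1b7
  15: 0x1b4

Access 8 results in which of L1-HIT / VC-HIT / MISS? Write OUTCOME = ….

#0 0x195→b50/s2 MISS; vc=[]
#1 0x1b1→b54/s6 MISS; vc=[]
#2 0x1b5→b54/s6 L1-HIT; vc=[]
#3 0x115→b34/s2 MISS; vc=[50]
#4 0x1b2→b54/s6 L1-HIT; vc=[50]
#5 0x75→b14/s6 MISS; vc=[50,54]
#6 0x174→b46/s6 MISS; vc=[50,54,14]
#7 0x1b0→b54/s6 VC-HIT; vc=[50,46,14]
#8 0x1b3→b54/s6 L1-HIT; vc=[50,46,14]
#9 0x171→b46/s6 VC-HIT; vc=[50,54,14]
#10 0x1b5→b54/s6 VC-HIT; vc=[50,46,14]
#11 0x171→b46/s6 VC-HIT; vc=[50,54,14]
#12 0x1fa→b63/s7 MISS; vc=[50,54,14]
#13 0x75→b14/s6 VC-HIT; vc=[50,54,46]
#14 0x1b7→b54/s6 VC-HIT; vc=[50,14,46]
#15 0x1b4→b54/s6 L1-HIT; vc=[50,14,46]

OUTCOME = L1-HIT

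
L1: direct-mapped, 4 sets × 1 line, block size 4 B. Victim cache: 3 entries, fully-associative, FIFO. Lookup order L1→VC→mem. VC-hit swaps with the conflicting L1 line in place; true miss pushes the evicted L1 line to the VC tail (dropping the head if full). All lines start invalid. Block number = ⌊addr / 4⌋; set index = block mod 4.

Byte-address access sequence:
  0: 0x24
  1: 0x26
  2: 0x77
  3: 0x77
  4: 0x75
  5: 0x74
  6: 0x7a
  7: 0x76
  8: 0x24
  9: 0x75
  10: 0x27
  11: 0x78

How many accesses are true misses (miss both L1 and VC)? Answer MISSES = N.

MISSES = 3

#0 0x24→b9/s1 MISS; vc=[]
#1 0x26→b9/s1 L1-HIT; vc=[]
#2 0x77→b29/s1 MISS; vc=[9]
#3 0x77→b29/s1 L1-HIT; vc=[9]
#4 0x75→b29/s1 L1-HIT; vc=[9]
#5 0x74→b29/s1 L1-HIT; vc=[9]
#6 0x7a→b30/s2 MISS; vc=[9]
#7 0x76→b29/s1 L1-HIT; vc=[9]
#8 0x24→b9/s1 VC-HIT; vc=[29]
#9 0x75→b29/s1 VC-HIT; vc=[9]
#10 0x27→b9/s1 VC-HIT; vc=[29]
#11 0x78→b30/s2 L1-HIT; vc=[29]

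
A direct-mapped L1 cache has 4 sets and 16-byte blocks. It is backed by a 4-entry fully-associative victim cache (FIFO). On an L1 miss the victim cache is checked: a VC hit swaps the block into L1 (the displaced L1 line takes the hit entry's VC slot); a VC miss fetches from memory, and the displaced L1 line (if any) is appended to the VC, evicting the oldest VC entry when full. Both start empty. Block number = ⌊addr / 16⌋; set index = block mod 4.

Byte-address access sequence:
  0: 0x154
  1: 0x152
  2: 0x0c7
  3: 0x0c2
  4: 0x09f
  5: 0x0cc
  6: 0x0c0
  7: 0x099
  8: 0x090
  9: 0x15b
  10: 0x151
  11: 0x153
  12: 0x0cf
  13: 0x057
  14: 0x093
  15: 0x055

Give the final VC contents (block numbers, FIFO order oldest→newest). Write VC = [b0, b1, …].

VC = [9, 21]

  [0] addr=0x154 blk=21 s=1: MISS | VC []
  [1] addr=0x152 blk=21 s=1: L1-HIT | VC []
  [2] addr=0xc7 blk=12 s=0: MISS | VC []
  [3] addr=0xc2 blk=12 s=0: L1-HIT | VC []
  [4] addr=0x9f blk=9 s=1: MISS | VC [21]
  [5] addr=0xcc blk=12 s=0: L1-HIT | VC [21]
  [6] addr=0xc0 blk=12 s=0: L1-HIT | VC [21]
  [7] addr=0x99 blk=9 s=1: L1-HIT | VC [21]
  [8] addr=0x90 blk=9 s=1: L1-HIT | VC [21]
  [9] addr=0x15b blk=21 s=1: VC-HIT | VC [9]
  [10] addr=0x151 blk=21 s=1: L1-HIT | VC [9]
  [11] addr=0x153 blk=21 s=1: L1-HIT | VC [9]
  [12] addr=0xcf blk=12 s=0: L1-HIT | VC [9]
  [13] addr=0x57 blk=5 s=1: MISS | VC [9, 21]
  [14] addr=0x93 blk=9 s=1: VC-HIT | VC [5, 21]
  [15] addr=0x55 blk=5 s=1: VC-HIT | VC [9, 21]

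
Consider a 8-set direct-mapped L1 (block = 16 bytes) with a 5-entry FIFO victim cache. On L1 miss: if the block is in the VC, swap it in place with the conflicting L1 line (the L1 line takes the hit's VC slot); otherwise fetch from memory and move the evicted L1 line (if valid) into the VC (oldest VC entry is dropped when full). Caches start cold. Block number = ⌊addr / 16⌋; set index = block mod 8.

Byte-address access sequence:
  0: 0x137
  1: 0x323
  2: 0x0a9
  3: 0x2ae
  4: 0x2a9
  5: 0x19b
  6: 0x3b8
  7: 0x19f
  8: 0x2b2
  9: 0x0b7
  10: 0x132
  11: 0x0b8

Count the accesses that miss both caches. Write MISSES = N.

MISSES = 8

0: 0x137 (blk 19, set 3) → MISS  vc=[]
1: 0x323 (blk 50, set 2) → MISS  vc=[]
2: 0xa9 (blk 10, set 2) → MISS  vc=[50]
3: 0x2ae (blk 42, set 2) → MISS  vc=[50, 10]
4: 0x2a9 (blk 42, set 2) → L1-HIT  vc=[50, 10]
5: 0x19b (blk 25, set 1) → MISS  vc=[50, 10]
6: 0x3b8 (blk 59, set 3) → MISS  vc=[50, 10, 19]
7: 0x19f (blk 25, set 1) → L1-HIT  vc=[50, 10, 19]
8: 0x2b2 (blk 43, set 3) → MISS  vc=[50, 10, 19, 59]
9: 0xb7 (blk 11, set 3) → MISS  vc=[50, 10, 19, 59, 43]
10: 0x132 (blk 19, set 3) → VC-HIT  vc=[50, 10, 11, 59, 43]
11: 0xb8 (blk 11, set 3) → VC-HIT  vc=[50, 10, 19, 59, 43]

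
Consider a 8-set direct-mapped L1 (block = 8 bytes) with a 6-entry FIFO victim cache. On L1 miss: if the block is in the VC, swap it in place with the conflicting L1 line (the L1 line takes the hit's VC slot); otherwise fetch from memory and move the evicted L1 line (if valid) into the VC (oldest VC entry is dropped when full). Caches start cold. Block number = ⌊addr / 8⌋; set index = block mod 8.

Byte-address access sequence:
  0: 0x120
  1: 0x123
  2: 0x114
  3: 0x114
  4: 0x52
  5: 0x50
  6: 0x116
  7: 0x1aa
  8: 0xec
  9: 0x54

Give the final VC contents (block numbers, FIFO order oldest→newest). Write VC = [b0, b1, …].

VC = [34, 53]

#0 0x120→b36/s4 MISS; vc=[]
#1 0x123→b36/s4 L1-HIT; vc=[]
#2 0x114→b34/s2 MISS; vc=[]
#3 0x114→b34/s2 L1-HIT; vc=[]
#4 0x52→b10/s2 MISS; vc=[34]
#5 0x50→b10/s2 L1-HIT; vc=[34]
#6 0x116→b34/s2 VC-HIT; vc=[10]
#7 0x1aa→b53/s5 MISS; vc=[10]
#8 0xec→b29/s5 MISS; vc=[10,53]
#9 0x54→b10/s2 VC-HIT; vc=[34,53]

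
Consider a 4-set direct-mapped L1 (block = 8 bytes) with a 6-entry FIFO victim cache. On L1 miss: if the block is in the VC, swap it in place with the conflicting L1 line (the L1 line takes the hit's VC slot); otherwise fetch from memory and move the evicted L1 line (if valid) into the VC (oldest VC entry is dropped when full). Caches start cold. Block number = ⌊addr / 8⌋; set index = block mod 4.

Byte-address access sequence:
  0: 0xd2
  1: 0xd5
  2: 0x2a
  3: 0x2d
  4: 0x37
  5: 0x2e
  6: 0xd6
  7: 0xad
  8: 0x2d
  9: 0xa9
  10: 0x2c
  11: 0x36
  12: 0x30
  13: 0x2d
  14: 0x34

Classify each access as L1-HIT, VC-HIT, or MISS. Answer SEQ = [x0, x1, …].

SEQ = [MISS, L1-HIT, MISS, L1-HIT, MISS, L1-HIT, VC-HIT, MISS, VC-HIT, VC-HIT, VC-HIT, VC-HIT, L1-HIT, L1-HIT, L1-HIT]

  [0] addr=0xd2 blk=26 s=2: MISS | VC []
  [1] addr=0xd5 blk=26 s=2: L1-HIT | VC []
  [2] addr=0x2a blk=5 s=1: MISS | VC []
  [3] addr=0x2d blk=5 s=1: L1-HIT | VC []
  [4] addr=0x37 blk=6 s=2: MISS | VC [26]
  [5] addr=0x2e blk=5 s=1: L1-HIT | VC [26]
  [6] addr=0xd6 blk=26 s=2: VC-HIT | VC [6]
  [7] addr=0xad blk=21 s=1: MISS | VC [6, 5]
  [8] addr=0x2d blk=5 s=1: VC-HIT | VC [6, 21]
  [9] addr=0xa9 blk=21 s=1: VC-HIT | VC [6, 5]
  [10] addr=0x2c blk=5 s=1: VC-HIT | VC [6, 21]
  [11] addr=0x36 blk=6 s=2: VC-HIT | VC [26, 21]
  [12] addr=0x30 blk=6 s=2: L1-HIT | VC [26, 21]
  [13] addr=0x2d blk=5 s=1: L1-HIT | VC [26, 21]
  [14] addr=0x34 blk=6 s=2: L1-HIT | VC [26, 21]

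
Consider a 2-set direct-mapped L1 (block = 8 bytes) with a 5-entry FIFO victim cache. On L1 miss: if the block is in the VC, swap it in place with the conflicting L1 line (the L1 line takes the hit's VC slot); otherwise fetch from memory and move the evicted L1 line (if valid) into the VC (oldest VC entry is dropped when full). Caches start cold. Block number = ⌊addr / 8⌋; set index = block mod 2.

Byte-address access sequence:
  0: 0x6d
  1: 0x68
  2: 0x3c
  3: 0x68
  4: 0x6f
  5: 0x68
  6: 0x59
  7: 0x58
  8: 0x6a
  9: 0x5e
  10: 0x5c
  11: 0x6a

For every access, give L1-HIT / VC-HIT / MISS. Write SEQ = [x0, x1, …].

  [0] addr=0x6d blk=13 s=1: MISS | VC []
  [1] addr=0x68 blk=13 s=1: L1-HIT | VC []
  [2] addr=0x3c blk=7 s=1: MISS | VC [13]
  [3] addr=0x68 blk=13 s=1: VC-HIT | VC [7]
  [4] addr=0x6f blk=13 s=1: L1-HIT | VC [7]
  [5] addr=0x68 blk=13 s=1: L1-HIT | VC [7]
  [6] addr=0x59 blk=11 s=1: MISS | VC [7, 13]
  [7] addr=0x58 blk=11 s=1: L1-HIT | VC [7, 13]
  [8] addr=0x6a blk=13 s=1: VC-HIT | VC [7, 11]
  [9] addr=0x5e blk=11 s=1: VC-HIT | VC [7, 13]
  [10] addr=0x5c blk=11 s=1: L1-HIT | VC [7, 13]
  [11] addr=0x6a blk=13 s=1: VC-HIT | VC [7, 11]

SEQ = [MISS, L1-HIT, MISS, VC-HIT, L1-HIT, L1-HIT, MISS, L1-HIT, VC-HIT, VC-HIT, L1-HIT, VC-HIT]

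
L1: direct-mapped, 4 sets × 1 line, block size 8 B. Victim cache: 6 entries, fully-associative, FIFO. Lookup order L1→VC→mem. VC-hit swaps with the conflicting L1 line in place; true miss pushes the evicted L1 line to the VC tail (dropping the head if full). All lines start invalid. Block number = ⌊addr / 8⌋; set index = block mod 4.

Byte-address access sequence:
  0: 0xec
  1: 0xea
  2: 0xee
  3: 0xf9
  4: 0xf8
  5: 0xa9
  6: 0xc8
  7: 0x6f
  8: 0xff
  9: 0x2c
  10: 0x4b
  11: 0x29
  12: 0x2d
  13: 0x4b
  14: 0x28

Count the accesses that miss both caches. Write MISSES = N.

MISSES = 7

0: 0xec (blk 29, set 1) → MISS  vc=[]
1: 0xea (blk 29, set 1) → L1-HIT  vc=[]
2: 0xee (blk 29, set 1) → L1-HIT  vc=[]
3: 0xf9 (blk 31, set 3) → MISS  vc=[]
4: 0xf8 (blk 31, set 3) → L1-HIT  vc=[]
5: 0xa9 (blk 21, set 1) → MISS  vc=[29]
6: 0xc8 (blk 25, set 1) → MISS  vc=[29, 21]
7: 0x6f (blk 13, set 1) → MISS  vc=[29, 21, 25]
8: 0xff (blk 31, set 3) → L1-HIT  vc=[29, 21, 25]
9: 0x2c (blk 5, set 1) → MISS  vc=[29, 21, 25, 13]
10: 0x4b (blk 9, set 1) → MISS  vc=[29, 21, 25, 13, 5]
11: 0x29 (blk 5, set 1) → VC-HIT  vc=[29, 21, 25, 13, 9]
12: 0x2d (blk 5, set 1) → L1-HIT  vc=[29, 21, 25, 13, 9]
13: 0x4b (blk 9, set 1) → VC-HIT  vc=[29, 21, 25, 13, 5]
14: 0x28 (blk 5, set 1) → VC-HIT  vc=[29, 21, 25, 13, 9]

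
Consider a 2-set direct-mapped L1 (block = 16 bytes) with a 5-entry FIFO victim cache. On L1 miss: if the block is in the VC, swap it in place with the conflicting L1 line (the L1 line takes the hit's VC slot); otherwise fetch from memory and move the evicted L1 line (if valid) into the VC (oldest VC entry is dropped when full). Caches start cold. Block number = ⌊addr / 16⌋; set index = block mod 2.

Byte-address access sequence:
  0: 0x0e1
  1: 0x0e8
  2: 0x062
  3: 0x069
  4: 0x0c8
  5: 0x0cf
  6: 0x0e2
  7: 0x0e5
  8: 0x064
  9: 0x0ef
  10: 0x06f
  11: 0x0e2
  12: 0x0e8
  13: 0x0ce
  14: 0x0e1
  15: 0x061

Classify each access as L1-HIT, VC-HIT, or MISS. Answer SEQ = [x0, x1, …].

#0 0xe1→b14/s0 MISS; vc=[]
#1 0xe8→b14/s0 L1-HIT; vc=[]
#2 0x62→b6/s0 MISS; vc=[14]
#3 0x69→b6/s0 L1-HIT; vc=[14]
#4 0xc8→b12/s0 MISS; vc=[14,6]
#5 0xcf→b12/s0 L1-HIT; vc=[14,6]
#6 0xe2→b14/s0 VC-HIT; vc=[12,6]
#7 0xe5→b14/s0 L1-HIT; vc=[12,6]
#8 0x64→b6/s0 VC-HIT; vc=[12,14]
#9 0xef→b14/s0 VC-HIT; vc=[12,6]
#10 0x6f→b6/s0 VC-HIT; vc=[12,14]
#11 0xe2→b14/s0 VC-HIT; vc=[12,6]
#12 0xe8→b14/s0 L1-HIT; vc=[12,6]
#13 0xce→b12/s0 VC-HIT; vc=[14,6]
#14 0xe1→b14/s0 VC-HIT; vc=[12,6]
#15 0x61→b6/s0 VC-HIT; vc=[12,14]

SEQ = [MISS, L1-HIT, MISS, L1-HIT, MISS, L1-HIT, VC-HIT, L1-HIT, VC-HIT, VC-HIT, VC-HIT, VC-HIT, L1-HIT, VC-HIT, VC-HIT, VC-HIT]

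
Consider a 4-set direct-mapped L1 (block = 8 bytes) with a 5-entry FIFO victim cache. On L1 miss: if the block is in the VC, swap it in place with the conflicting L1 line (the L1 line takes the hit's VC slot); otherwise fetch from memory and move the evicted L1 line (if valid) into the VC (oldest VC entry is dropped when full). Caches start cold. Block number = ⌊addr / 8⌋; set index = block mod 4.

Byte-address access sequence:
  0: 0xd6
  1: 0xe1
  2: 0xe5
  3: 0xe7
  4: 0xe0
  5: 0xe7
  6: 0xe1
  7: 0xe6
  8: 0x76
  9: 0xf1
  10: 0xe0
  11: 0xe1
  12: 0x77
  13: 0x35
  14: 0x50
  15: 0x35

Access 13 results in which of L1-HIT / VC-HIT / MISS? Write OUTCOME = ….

0: 0xd6 (blk 26, set 2) → MISS  vc=[]
1: 0xe1 (blk 28, set 0) → MISS  vc=[]
2: 0xe5 (blk 28, set 0) → L1-HIT  vc=[]
3: 0xe7 (blk 28, set 0) → L1-HIT  vc=[]
4: 0xe0 (blk 28, set 0) → L1-HIT  vc=[]
5: 0xe7 (blk 28, set 0) → L1-HIT  vc=[]
6: 0xe1 (blk 28, set 0) → L1-HIT  vc=[]
7: 0xe6 (blk 28, set 0) → L1-HIT  vc=[]
8: 0x76 (blk 14, set 2) → MISS  vc=[26]
9: 0xf1 (blk 30, set 2) → MISS  vc=[26, 14]
10: 0xe0 (blk 28, set 0) → L1-HIT  vc=[26, 14]
11: 0xe1 (blk 28, set 0) → L1-HIT  vc=[26, 14]
12: 0x77 (blk 14, set 2) → VC-HIT  vc=[26, 30]
13: 0x35 (blk 6, set 2) → MISS  vc=[26, 30, 14]
14: 0x50 (blk 10, set 2) → MISS  vc=[26, 30, 14, 6]
15: 0x35 (blk 6, set 2) → VC-HIT  vc=[26, 30, 14, 10]

OUTCOME = MISS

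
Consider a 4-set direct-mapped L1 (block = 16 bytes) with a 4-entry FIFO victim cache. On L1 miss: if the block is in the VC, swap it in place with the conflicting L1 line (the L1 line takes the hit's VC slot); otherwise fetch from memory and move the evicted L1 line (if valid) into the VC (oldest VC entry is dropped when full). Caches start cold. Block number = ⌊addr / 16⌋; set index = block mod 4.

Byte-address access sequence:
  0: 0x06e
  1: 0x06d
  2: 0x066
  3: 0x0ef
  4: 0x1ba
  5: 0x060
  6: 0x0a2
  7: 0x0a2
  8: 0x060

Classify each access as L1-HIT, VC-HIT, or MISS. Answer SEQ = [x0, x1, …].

#0 0x6e→b6/s2 MISS; vc=[]
#1 0x6d→b6/s2 L1-HIT; vc=[]
#2 0x66→b6/s2 L1-HIT; vc=[]
#3 0xef→b14/s2 MISS; vc=[6]
#4 0x1ba→b27/s3 MISS; vc=[6]
#5 0x60→b6/s2 VC-HIT; vc=[14]
#6 0xa2→b10/s2 MISS; vc=[14,6]
#7 0xa2→b10/s2 L1-HIT; vc=[14,6]
#8 0x60→b6/s2 VC-HIT; vc=[14,10]

SEQ = [MISS, L1-HIT, L1-HIT, MISS, MISS, VC-HIT, MISS, L1-HIT, VC-HIT]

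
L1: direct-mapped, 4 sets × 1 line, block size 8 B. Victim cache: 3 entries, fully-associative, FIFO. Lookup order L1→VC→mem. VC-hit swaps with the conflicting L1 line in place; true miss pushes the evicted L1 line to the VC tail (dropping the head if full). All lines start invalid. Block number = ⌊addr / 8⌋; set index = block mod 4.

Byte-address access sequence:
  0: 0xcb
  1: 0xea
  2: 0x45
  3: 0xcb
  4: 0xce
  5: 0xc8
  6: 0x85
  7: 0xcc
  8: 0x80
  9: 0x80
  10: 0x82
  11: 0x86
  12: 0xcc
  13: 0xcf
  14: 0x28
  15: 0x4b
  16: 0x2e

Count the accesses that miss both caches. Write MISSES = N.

MISSES = 6

0: 0xcb (blk 25, set 1) → MISS  vc=[]
1: 0xea (blk 29, set 1) → MISS  vc=[25]
2: 0x45 (blk 8, set 0) → MISS  vc=[25]
3: 0xcb (blk 25, set 1) → VC-HIT  vc=[29]
4: 0xce (blk 25, set 1) → L1-HIT  vc=[29]
5: 0xc8 (blk 25, set 1) → L1-HIT  vc=[29]
6: 0x85 (blk 16, set 0) → MISS  vc=[29, 8]
7: 0xcc (blk 25, set 1) → L1-HIT  vc=[29, 8]
8: 0x80 (blk 16, set 0) → L1-HIT  vc=[29, 8]
9: 0x80 (blk 16, set 0) → L1-HIT  vc=[29, 8]
10: 0x82 (blk 16, set 0) → L1-HIT  vc=[29, 8]
11: 0x86 (blk 16, set 0) → L1-HIT  vc=[29, 8]
12: 0xcc (blk 25, set 1) → L1-HIT  vc=[29, 8]
13: 0xcf (blk 25, set 1) → L1-HIT  vc=[29, 8]
14: 0x28 (blk 5, set 1) → MISS  vc=[29, 8, 25]
15: 0x4b (blk 9, set 1) → MISS  vc=[8, 25, 5]
16: 0x2e (blk 5, set 1) → VC-HIT  vc=[8, 25, 9]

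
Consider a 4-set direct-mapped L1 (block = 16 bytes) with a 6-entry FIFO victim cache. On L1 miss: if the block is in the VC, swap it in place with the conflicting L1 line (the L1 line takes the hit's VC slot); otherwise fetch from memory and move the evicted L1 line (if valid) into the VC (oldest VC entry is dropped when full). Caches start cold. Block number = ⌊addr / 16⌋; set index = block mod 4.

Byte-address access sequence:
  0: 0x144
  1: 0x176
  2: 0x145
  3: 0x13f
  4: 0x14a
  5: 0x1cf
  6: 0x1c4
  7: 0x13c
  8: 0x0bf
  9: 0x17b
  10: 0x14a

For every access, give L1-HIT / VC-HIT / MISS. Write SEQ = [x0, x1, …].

  [0] addr=0x144 blk=20 s=0: MISS | VC []
  [1] addr=0x176 blk=23 s=3: MISS | VC []
  [2] addr=0x145 blk=20 s=0: L1-HIT | VC []
  [3] addr=0x13f blk=19 s=3: MISS | VC [23]
  [4] addr=0x14a blk=20 s=0: L1-HIT | VC [23]
  [5] addr=0x1cf blk=28 s=0: MISS | VC [23, 20]
  [6] addr=0x1c4 blk=28 s=0: L1-HIT | VC [23, 20]
  [7] addr=0x13c blk=19 s=3: L1-HIT | VC [23, 20]
  [8] addr=0xbf blk=11 s=3: MISS | VC [23, 20, 19]
  [9] addr=0x17b blk=23 s=3: VC-HIT | VC [11, 20, 19]
  [10] addr=0x14a blk=20 s=0: VC-HIT | VC [11, 28, 19]

SEQ = [MISS, MISS, L1-HIT, MISS, L1-HIT, MISS, L1-HIT, L1-HIT, MISS, VC-HIT, VC-HIT]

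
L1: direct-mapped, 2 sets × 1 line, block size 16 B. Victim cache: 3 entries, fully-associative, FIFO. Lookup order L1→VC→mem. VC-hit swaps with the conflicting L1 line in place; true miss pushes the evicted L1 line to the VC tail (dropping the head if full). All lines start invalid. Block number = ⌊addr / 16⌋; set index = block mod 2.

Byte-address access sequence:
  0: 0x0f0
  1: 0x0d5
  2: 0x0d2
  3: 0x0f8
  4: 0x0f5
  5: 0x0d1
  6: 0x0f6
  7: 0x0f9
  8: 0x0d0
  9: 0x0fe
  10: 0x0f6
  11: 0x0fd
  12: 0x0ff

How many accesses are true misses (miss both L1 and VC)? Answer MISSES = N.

MISSES = 2

  [0] addr=0xf0 blk=15 s=1: MISS | VC []
  [1] addr=0xd5 blk=13 s=1: MISS | VC [15]
  [2] addr=0xd2 blk=13 s=1: L1-HIT | VC [15]
  [3] addr=0xf8 blk=15 s=1: VC-HIT | VC [13]
  [4] addr=0xf5 blk=15 s=1: L1-HIT | VC [13]
  [5] addr=0xd1 blk=13 s=1: VC-HIT | VC [15]
  [6] addr=0xf6 blk=15 s=1: VC-HIT | VC [13]
  [7] addr=0xf9 blk=15 s=1: L1-HIT | VC [13]
  [8] addr=0xd0 blk=13 s=1: VC-HIT | VC [15]
  [9] addr=0xfe blk=15 s=1: VC-HIT | VC [13]
  [10] addr=0xf6 blk=15 s=1: L1-HIT | VC [13]
  [11] addr=0xfd blk=15 s=1: L1-HIT | VC [13]
  [12] addr=0xff blk=15 s=1: L1-HIT | VC [13]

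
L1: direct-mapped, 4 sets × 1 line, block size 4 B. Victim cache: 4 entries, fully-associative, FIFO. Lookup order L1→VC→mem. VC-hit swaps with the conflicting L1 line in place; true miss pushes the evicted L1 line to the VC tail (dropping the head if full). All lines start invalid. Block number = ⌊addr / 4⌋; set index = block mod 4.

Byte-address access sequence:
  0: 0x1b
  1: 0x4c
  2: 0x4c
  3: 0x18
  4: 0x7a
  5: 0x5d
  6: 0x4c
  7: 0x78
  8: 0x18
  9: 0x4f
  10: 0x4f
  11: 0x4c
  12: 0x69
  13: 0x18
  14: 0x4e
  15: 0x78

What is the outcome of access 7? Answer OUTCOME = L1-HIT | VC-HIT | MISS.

#0 0x1b→b6/s2 MISS; vc=[]
#1 0x4c→b19/s3 MISS; vc=[]
#2 0x4c→b19/s3 L1-HIT; vc=[]
#3 0x18→b6/s2 L1-HIT; vc=[]
#4 0x7a→b30/s2 MISS; vc=[6]
#5 0x5d→b23/s3 MISS; vc=[6,19]
#6 0x4c→b19/s3 VC-HIT; vc=[6,23]
#7 0x78→b30/s2 L1-HIT; vc=[6,23]
#8 0x18→b6/s2 VC-HIT; vc=[30,23]
#9 0x4f→b19/s3 L1-HIT; vc=[30,23]
#10 0x4f→b19/s3 L1-HIT; vc=[30,23]
#11 0x4c→b19/s3 L1-HIT; vc=[30,23]
#12 0x69→b26/s2 MISS; vc=[30,23,6]
#13 0x18→b6/s2 VC-HIT; vc=[30,23,26]
#14 0x4e→b19/s3 L1-HIT; vc=[30,23,26]
#15 0x78→b30/s2 VC-HIT; vc=[6,23,26]

OUTCOME = L1-HIT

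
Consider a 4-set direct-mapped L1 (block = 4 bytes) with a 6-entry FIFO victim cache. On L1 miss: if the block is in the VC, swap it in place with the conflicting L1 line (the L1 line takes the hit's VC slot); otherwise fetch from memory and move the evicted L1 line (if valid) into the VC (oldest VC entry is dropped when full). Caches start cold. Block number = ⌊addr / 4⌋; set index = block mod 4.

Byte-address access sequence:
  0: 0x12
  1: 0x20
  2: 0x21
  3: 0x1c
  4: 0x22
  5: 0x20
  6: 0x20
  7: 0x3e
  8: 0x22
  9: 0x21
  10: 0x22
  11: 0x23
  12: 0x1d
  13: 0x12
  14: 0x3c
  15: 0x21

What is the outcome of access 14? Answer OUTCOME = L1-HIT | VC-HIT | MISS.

OUTCOME = VC-HIT

#0 0x12→b4/s0 MISS; vc=[]
#1 0x20→b8/s0 MISS; vc=[4]
#2 0x21→b8/s0 L1-HIT; vc=[4]
#3 0x1c→b7/s3 MISS; vc=[4]
#4 0x22→b8/s0 L1-HIT; vc=[4]
#5 0x20→b8/s0 L1-HIT; vc=[4]
#6 0x20→b8/s0 L1-HIT; vc=[4]
#7 0x3e→b15/s3 MISS; vc=[4,7]
#8 0x22→b8/s0 L1-HIT; vc=[4,7]
#9 0x21→b8/s0 L1-HIT; vc=[4,7]
#10 0x22→b8/s0 L1-HIT; vc=[4,7]
#11 0x23→b8/s0 L1-HIT; vc=[4,7]
#12 0x1d→b7/s3 VC-HIT; vc=[4,15]
#13 0x12→b4/s0 VC-HIT; vc=[8,15]
#14 0x3c→b15/s3 VC-HIT; vc=[8,7]
#15 0x21→b8/s0 VC-HIT; vc=[4,7]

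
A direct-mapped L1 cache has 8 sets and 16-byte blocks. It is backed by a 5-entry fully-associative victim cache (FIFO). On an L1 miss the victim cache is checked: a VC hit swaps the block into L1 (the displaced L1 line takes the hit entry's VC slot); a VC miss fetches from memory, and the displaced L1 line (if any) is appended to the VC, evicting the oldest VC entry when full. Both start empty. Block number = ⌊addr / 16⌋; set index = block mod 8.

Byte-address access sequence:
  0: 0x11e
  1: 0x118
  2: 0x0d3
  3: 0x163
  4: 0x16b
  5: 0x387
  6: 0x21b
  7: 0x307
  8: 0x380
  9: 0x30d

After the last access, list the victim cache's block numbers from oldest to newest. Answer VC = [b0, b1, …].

VC = [17, 56]

0: 0x11e (blk 17, set 1) → MISS  vc=[]
1: 0x118 (blk 17, set 1) → L1-HIT  vc=[]
2: 0xd3 (blk 13, set 5) → MISS  vc=[]
3: 0x163 (blk 22, set 6) → MISS  vc=[]
4: 0x16b (blk 22, set 6) → L1-HIT  vc=[]
5: 0x387 (blk 56, set 0) → MISS  vc=[]
6: 0x21b (blk 33, set 1) → MISS  vc=[17]
7: 0x307 (blk 48, set 0) → MISS  vc=[17, 56]
8: 0x380 (blk 56, set 0) → VC-HIT  vc=[17, 48]
9: 0x30d (blk 48, set 0) → VC-HIT  vc=[17, 56]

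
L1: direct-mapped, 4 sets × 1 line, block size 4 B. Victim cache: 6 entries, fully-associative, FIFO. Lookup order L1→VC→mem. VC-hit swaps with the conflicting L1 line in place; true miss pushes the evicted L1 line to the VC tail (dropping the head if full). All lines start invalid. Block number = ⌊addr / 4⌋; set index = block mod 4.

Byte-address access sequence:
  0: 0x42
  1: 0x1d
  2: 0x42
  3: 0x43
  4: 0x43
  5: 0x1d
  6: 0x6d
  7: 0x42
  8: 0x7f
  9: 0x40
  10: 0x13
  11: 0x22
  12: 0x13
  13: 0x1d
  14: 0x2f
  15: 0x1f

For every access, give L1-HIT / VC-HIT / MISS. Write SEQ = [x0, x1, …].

#0 0x42→b16/s0 MISS; vc=[]
#1 0x1d→b7/s3 MISS; vc=[]
#2 0x42→b16/s0 L1-HIT; vc=[]
#3 0x43→b16/s0 L1-HIT; vc=[]
#4 0x43→b16/s0 L1-HIT; vc=[]
#5 0x1d→b7/s3 L1-HIT; vc=[]
#6 0x6d→b27/s3 MISS; vc=[7]
#7 0x42→b16/s0 L1-HIT; vc=[7]
#8 0x7f→b31/s3 MISS; vc=[7,27]
#9 0x40→b16/s0 L1-HIT; vc=[7,27]
#10 0x13→b4/s0 MISS; vc=[7,27,16]
#11 0x22→b8/s0 MISS; vc=[7,27,16,4]
#12 0x13→b4/s0 VC-HIT; vc=[7,27,16,8]
#13 0x1d→b7/s3 VC-HIT; vc=[31,27,16,8]
#14 0x2f→b11/s3 MISS; vc=[31,27,16,8,7]
#15 0x1f→b7/s3 VC-HIT; vc=[31,27,16,8,11]

SEQ = [MISS, MISS, L1-HIT, L1-HIT, L1-HIT, L1-HIT, MISS, L1-HIT, MISS, L1-HIT, MISS, MISS, VC-HIT, VC-HIT, MISS, VC-HIT]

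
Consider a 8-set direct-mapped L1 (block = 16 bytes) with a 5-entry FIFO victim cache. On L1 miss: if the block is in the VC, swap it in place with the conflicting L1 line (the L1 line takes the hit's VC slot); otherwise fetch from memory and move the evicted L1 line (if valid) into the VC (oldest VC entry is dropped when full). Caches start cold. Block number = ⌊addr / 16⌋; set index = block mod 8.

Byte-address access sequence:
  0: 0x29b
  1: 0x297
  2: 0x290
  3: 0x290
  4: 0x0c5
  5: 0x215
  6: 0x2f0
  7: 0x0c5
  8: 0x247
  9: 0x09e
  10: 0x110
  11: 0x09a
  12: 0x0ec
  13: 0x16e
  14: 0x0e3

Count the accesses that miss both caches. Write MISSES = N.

#0 0x29b→b41/s1 MISS; vc=[]
#1 0x297→b41/s1 L1-HIT; vc=[]
#2 0x290→b41/s1 L1-HIT; vc=[]
#3 0x290→b41/s1 L1-HIT; vc=[]
#4 0xc5→b12/s4 MISS; vc=[]
#5 0x215→b33/s1 MISS; vc=[41]
#6 0x2f0→b47/s7 MISS; vc=[41]
#7 0xc5→b12/s4 L1-HIT; vc=[41]
#8 0x247→b36/s4 MISS; vc=[41,12]
#9 0x9e→b9/s1 MISS; vc=[41,12,33]
#10 0x110→b17/s1 MISS; vc=[41,12,33,9]
#11 0x9a→b9/s1 VC-HIT; vc=[41,12,33,17]
#12 0xec→b14/s6 MISS; vc=[41,12,33,17]
#13 0x16e→b22/s6 MISS; vc=[41,12,33,17,14]
#14 0xe3→b14/s6 VC-HIT; vc=[41,12,33,17,22]

MISSES = 9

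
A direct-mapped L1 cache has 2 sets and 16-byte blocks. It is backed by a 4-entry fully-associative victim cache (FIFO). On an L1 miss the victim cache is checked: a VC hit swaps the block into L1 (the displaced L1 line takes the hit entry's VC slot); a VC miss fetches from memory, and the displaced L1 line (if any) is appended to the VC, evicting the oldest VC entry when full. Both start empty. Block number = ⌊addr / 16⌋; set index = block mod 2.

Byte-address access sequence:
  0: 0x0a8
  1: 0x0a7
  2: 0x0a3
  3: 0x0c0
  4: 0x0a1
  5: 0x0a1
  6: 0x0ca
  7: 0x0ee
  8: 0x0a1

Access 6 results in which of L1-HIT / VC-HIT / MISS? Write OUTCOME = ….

OUTCOME = VC-HIT

  [0] addr=0xa8 blk=10 s=0: MISS | VC []
  [1] addr=0xa7 blk=10 s=0: L1-HIT | VC []
  [2] addr=0xa3 blk=10 s=0: L1-HIT | VC []
  [3] addr=0xc0 blk=12 s=0: MISS | VC [10]
  [4] addr=0xa1 blk=10 s=0: VC-HIT | VC [12]
  [5] addr=0xa1 blk=10 s=0: L1-HIT | VC [12]
  [6] addr=0xca blk=12 s=0: VC-HIT | VC [10]
  [7] addr=0xee blk=14 s=0: MISS | VC [10, 12]
  [8] addr=0xa1 blk=10 s=0: VC-HIT | VC [14, 12]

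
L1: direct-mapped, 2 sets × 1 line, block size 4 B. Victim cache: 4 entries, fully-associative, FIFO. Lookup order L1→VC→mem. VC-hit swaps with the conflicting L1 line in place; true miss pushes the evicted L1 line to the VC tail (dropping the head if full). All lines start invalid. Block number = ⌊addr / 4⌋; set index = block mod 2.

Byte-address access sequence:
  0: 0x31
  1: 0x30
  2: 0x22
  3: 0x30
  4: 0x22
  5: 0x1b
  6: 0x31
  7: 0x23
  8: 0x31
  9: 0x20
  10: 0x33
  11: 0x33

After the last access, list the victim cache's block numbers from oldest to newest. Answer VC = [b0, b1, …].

  [0] addr=0x31 blk=12 s=0: MISS | VC []
  [1] addr=0x30 blk=12 s=0: L1-HIT | VC []
  [2] addr=0x22 blk=8 s=0: MISS | VC [12]
  [3] addr=0x30 blk=12 s=0: VC-HIT | VC [8]
  [4] addr=0x22 blk=8 s=0: VC-HIT | VC [12]
  [5] addr=0x1b blk=6 s=0: MISS | VC [12, 8]
  [6] addr=0x31 blk=12 s=0: VC-HIT | VC [6, 8]
  [7] addr=0x23 blk=8 s=0: VC-HIT | VC [6, 12]
  [8] addr=0x31 blk=12 s=0: VC-HIT | VC [6, 8]
  [9] addr=0x20 blk=8 s=0: VC-HIT | VC [6, 12]
  [10] addr=0x33 blk=12 s=0: VC-HIT | VC [6, 8]
  [11] addr=0x33 blk=12 s=0: L1-HIT | VC [6, 8]

VC = [6, 8]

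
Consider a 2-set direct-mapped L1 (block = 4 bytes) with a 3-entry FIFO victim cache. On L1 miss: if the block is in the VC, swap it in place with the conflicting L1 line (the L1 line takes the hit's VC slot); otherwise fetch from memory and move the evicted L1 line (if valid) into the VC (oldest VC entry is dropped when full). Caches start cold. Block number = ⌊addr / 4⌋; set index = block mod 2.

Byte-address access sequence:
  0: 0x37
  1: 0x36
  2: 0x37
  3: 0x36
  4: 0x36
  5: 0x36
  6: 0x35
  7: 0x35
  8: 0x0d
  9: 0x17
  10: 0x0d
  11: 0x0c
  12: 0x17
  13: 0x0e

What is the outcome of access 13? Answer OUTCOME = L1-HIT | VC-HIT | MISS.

OUTCOME = VC-HIT

0: 0x37 (blk 13, set 1) → MISS  vc=[]
1: 0x36 (blk 13, set 1) → L1-HIT  vc=[]
2: 0x37 (blk 13, set 1) → L1-HIT  vc=[]
3: 0x36 (blk 13, set 1) → L1-HIT  vc=[]
4: 0x36 (blk 13, set 1) → L1-HIT  vc=[]
5: 0x36 (blk 13, set 1) → L1-HIT  vc=[]
6: 0x35 (blk 13, set 1) → L1-HIT  vc=[]
7: 0x35 (blk 13, set 1) → L1-HIT  vc=[]
8: 0xd (blk 3, set 1) → MISS  vc=[13]
9: 0x17 (blk 5, set 1) → MISS  vc=[13, 3]
10: 0xd (blk 3, set 1) → VC-HIT  vc=[13, 5]
11: 0xc (blk 3, set 1) → L1-HIT  vc=[13, 5]
12: 0x17 (blk 5, set 1) → VC-HIT  vc=[13, 3]
13: 0xe (blk 3, set 1) → VC-HIT  vc=[13, 5]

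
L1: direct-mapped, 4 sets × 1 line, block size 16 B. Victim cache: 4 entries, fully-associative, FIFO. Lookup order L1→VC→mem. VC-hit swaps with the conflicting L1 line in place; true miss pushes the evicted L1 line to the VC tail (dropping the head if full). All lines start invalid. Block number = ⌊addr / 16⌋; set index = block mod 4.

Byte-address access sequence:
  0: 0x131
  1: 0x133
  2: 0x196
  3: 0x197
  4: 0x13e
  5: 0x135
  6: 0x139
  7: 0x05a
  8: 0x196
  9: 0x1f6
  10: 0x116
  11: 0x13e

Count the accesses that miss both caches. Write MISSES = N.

MISSES = 5

0: 0x131 (blk 19, set 3) → MISS  vc=[]
1: 0x133 (blk 19, set 3) → L1-HIT  vc=[]
2: 0x196 (blk 25, set 1) → MISS  vc=[]
3: 0x197 (blk 25, set 1) → L1-HIT  vc=[]
4: 0x13e (blk 19, set 3) → L1-HIT  vc=[]
5: 0x135 (blk 19, set 3) → L1-HIT  vc=[]
6: 0x139 (blk 19, set 3) → L1-HIT  vc=[]
7: 0x5a (blk 5, set 1) → MISS  vc=[25]
8: 0x196 (blk 25, set 1) → VC-HIT  vc=[5]
9: 0x1f6 (blk 31, set 3) → MISS  vc=[5, 19]
10: 0x116 (blk 17, set 1) → MISS  vc=[5, 19, 25]
11: 0x13e (blk 19, set 3) → VC-HIT  vc=[5, 31, 25]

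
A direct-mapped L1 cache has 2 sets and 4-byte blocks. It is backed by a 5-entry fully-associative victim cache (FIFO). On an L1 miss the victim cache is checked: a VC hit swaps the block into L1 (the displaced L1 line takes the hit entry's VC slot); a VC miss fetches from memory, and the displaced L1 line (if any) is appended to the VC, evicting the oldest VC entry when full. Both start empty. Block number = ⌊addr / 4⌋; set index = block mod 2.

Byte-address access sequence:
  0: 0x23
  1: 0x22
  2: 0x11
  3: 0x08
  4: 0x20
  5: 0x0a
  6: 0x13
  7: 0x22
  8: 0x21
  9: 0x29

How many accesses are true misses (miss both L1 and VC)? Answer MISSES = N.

MISSES = 4

0: 0x23 (blk 8, set 0) → MISS  vc=[]
1: 0x22 (blk 8, set 0) → L1-HIT  vc=[]
2: 0x11 (blk 4, set 0) → MISS  vc=[8]
3: 0x8 (blk 2, set 0) → MISS  vc=[8, 4]
4: 0x20 (blk 8, set 0) → VC-HIT  vc=[2, 4]
5: 0xa (blk 2, set 0) → VC-HIT  vc=[8, 4]
6: 0x13 (blk 4, set 0) → VC-HIT  vc=[8, 2]
7: 0x22 (blk 8, set 0) → VC-HIT  vc=[4, 2]
8: 0x21 (blk 8, set 0) → L1-HIT  vc=[4, 2]
9: 0x29 (blk 10, set 0) → MISS  vc=[4, 2, 8]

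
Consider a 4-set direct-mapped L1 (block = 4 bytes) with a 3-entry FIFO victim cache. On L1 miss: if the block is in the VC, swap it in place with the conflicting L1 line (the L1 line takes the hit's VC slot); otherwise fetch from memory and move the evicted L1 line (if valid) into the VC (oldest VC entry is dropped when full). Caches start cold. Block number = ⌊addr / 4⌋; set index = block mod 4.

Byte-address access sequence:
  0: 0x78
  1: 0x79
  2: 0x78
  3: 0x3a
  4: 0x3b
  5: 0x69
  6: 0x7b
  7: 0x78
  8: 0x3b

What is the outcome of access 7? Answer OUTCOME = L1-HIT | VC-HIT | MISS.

OUTCOME = L1-HIT

0: 0x78 (blk 30, set 2) → MISS  vc=[]
1: 0x79 (blk 30, set 2) → L1-HIT  vc=[]
2: 0x78 (blk 30, set 2) → L1-HIT  vc=[]
3: 0x3a (blk 14, set 2) → MISS  vc=[30]
4: 0x3b (blk 14, set 2) → L1-HIT  vc=[30]
5: 0x69 (blk 26, set 2) → MISS  vc=[30, 14]
6: 0x7b (blk 30, set 2) → VC-HIT  vc=[26, 14]
7: 0x78 (blk 30, set 2) → L1-HIT  vc=[26, 14]
8: 0x3b (blk 14, set 2) → VC-HIT  vc=[26, 30]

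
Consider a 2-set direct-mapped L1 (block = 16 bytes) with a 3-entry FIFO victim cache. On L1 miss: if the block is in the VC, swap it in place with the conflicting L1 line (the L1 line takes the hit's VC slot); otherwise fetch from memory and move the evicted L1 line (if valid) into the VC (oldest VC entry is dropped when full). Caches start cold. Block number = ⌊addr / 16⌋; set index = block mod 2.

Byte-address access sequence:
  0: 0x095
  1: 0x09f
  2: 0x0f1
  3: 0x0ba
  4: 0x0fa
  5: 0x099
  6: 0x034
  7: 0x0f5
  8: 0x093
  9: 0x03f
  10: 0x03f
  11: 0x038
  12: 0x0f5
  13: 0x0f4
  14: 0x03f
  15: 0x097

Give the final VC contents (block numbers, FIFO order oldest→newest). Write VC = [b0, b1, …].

VC = [3, 11, 15]

#0 0x95→b9/s1 MISS; vc=[]
#1 0x9f→b9/s1 L1-HIT; vc=[]
#2 0xf1→b15/s1 MISS; vc=[9]
#3 0xba→b11/s1 MISS; vc=[9,15]
#4 0xfa→b15/s1 VC-HIT; vc=[9,11]
#5 0x99→b9/s1 VC-HIT; vc=[15,11]
#6 0x34→b3/s1 MISS; vc=[15,11,9]
#7 0xf5→b15/s1 VC-HIT; vc=[3,11,9]
#8 0x93→b9/s1 VC-HIT; vc=[3,11,15]
#9 0x3f→b3/s1 VC-HIT; vc=[9,11,15]
#10 0x3f→b3/s1 L1-HIT; vc=[9,11,15]
#11 0x38→b3/s1 L1-HIT; vc=[9,11,15]
#12 0xf5→b15/s1 VC-HIT; vc=[9,11,3]
#13 0xf4→b15/s1 L1-HIT; vc=[9,11,3]
#14 0x3f→b3/s1 VC-HIT; vc=[9,11,15]
#15 0x97→b9/s1 VC-HIT; vc=[3,11,15]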